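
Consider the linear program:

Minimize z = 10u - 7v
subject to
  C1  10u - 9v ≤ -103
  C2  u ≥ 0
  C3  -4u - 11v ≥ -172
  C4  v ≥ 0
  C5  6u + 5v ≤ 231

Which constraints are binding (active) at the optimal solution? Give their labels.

Extreme points and z = 10u - 7v:
  (0, 103/9) → z = -721/9
  (415/146, 1066/73) → z = -5387/73
  (0, 172/11) → z = -1204/11

The minimum is at (0, 172/11). Substituting into each constraint, equality holds for C2 and C3; the remaining constraints have slack.

C2 and C3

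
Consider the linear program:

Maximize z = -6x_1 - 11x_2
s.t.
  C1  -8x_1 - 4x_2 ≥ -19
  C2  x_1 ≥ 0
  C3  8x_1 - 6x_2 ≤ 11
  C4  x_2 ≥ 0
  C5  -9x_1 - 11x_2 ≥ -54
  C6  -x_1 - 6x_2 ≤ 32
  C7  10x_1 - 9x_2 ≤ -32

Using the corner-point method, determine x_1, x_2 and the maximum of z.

Extreme points and z = -6x_1 - 11x_2:
  (0, 19/4) → z = -209/4
  (43/112, 223/56) → z = -1291/28
  (0, 32/9) → z = -352/9

The optimum lies where x_1 = 0 and 10x_1 - 9x_2 = -32.
Solving simultaneously gives x_1 = 0, x_2 = 32/9.

x_1 = 0, x_2 = 32/9, maximum z = -352/9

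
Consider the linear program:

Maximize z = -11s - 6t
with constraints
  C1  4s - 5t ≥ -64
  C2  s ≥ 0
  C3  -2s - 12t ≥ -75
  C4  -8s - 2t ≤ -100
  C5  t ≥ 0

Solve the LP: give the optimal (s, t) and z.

s = 25/2, t = 0, maximum z = -275/2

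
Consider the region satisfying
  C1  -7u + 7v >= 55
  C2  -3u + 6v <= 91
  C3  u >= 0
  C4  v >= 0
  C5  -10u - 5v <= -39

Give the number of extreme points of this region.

Of the 10 pairwise boundary intersections, those satisfying every inequality are:
  (307/21, 472/21)
  (0, 55/7)
  (0, 91/6)

3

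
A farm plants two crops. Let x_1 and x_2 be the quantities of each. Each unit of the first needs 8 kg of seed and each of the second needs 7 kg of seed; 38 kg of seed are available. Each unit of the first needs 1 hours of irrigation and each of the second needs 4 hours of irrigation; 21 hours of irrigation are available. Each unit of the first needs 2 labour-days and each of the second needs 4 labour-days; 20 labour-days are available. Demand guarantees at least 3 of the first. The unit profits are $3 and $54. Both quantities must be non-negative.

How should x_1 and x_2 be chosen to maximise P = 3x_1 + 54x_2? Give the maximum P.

Corner points and P = 3x_1 + 54x_2:
  (19/4, 0) → P = 57/4
  (3, 0) → P = 9
  (3, 2) → P = 117

x_1 = 3, x_2 = 2, maximum P = 117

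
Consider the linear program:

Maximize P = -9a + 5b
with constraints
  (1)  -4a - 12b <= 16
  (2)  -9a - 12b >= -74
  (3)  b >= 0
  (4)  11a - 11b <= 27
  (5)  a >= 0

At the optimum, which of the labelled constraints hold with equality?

Extreme points and P = -9a + 5b:
  (1138/231, 571/231) → P = -7387/231
  (0, 37/6) → P = 185/6
  (27/11, 0) → P = -243/11
  (0, 0) → P = 0

The maximum is at (0, 37/6). Substituting into each constraint, equality holds for (2) and (5); the remaining constraints have slack.

(2) and (5)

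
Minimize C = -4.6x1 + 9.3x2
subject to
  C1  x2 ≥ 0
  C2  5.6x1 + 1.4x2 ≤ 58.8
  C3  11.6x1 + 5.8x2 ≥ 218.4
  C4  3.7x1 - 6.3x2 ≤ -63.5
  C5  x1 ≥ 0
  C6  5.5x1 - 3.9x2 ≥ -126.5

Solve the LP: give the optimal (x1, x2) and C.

Extreme points and C = -4.6x1 + 9.3x2:
  (63/29, 966/29) → C = 8694/29
  (373/211, 7370/211) → C = 334126/1055
  (5903/3857, 133430/3857) → C = 6068726/19285

The binding constraints are 5.6x1 + 1.4x2 = 58.8 and 11.6x1 + 5.8x2 = 218.4.
Solving simultaneously gives x1 = 63/29, x2 = 966/29.

x1 = 63/29, x2 = 966/29, minimum C = 8694/29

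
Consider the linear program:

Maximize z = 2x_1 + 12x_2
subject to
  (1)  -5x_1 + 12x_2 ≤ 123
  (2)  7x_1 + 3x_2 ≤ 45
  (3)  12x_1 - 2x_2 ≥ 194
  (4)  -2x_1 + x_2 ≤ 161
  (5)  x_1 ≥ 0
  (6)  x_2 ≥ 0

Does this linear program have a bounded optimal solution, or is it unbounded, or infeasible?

The boundaries -5x_1 + 12x_2 = 123 and 7x_1 + 3x_2 = 45 meet at (19/11, 362/33), but that point violates 12x_1 - 2x_2 ≥ 194. Every candidate vertex is excluded by some other constraint, so the feasible region is empty.

infeasible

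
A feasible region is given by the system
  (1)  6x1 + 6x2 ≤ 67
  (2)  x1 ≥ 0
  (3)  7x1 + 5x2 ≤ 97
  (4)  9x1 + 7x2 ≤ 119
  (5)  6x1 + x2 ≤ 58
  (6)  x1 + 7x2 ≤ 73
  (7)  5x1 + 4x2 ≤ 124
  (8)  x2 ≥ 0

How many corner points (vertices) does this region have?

5

Pairwise boundary intersections that survive every other constraint:
  (281/30, 9/5)
  (31/36, 371/36)
  (0, 73/7)
  (0, 0)
  (29/3, 0)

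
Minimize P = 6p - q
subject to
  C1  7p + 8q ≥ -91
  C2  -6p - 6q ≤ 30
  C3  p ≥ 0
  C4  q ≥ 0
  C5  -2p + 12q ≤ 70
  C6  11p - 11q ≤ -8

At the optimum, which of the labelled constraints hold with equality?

C3 and C5

Extreme points and P = 6p - q:
  (0, 35/6) → P = -35/6
  (0, 8/11) → P = -8/11
  (337/55, 377/55) → P = 329/11

The minimum is at (0, 35/6). Substituting into each constraint, equality holds for C3 and C5; the remaining constraints have slack.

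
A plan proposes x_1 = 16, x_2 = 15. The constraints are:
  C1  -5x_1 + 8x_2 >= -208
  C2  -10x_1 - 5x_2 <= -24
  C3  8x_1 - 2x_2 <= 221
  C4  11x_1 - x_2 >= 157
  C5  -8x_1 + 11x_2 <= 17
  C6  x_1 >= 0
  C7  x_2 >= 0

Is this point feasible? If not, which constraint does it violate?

not feasible — violates C5

Constraint C5: -8x_1 + 11x_2 = 37, which is not ≤ 17. All other constraints are satisfied.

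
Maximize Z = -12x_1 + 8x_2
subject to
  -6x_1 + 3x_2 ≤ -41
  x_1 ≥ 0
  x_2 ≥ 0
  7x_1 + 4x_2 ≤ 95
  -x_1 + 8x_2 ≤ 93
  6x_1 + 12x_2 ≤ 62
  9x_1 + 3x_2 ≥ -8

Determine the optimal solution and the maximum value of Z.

x_1 = 113/15, x_2 = 7/5, maximum Z = -396/5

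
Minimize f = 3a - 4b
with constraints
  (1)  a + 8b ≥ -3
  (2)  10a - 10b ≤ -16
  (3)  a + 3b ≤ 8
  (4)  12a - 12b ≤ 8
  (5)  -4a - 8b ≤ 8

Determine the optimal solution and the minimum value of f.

a = -22, b = 10, minimum f = -106

Feasible corners and f = 3a - 4b:
  (4/5, 12/5) → f = -36/5
  (-26/15, -2/15) → f = -14/3
  (-22, 10) → f = -106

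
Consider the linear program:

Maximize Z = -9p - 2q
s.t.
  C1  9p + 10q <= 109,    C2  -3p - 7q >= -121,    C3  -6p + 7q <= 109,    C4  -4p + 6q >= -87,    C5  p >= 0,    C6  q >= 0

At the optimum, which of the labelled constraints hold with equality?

Extreme points and Z = -9p - 2q:
  (0, 109/10) → Z = -109/5
  (109/9, 0) → Z = -109
  (0, 0) → Z = 0

The maximum is at (0, 0). Substituting into each constraint, equality holds for C5 and C6; the remaining constraints have slack.

C5 and C6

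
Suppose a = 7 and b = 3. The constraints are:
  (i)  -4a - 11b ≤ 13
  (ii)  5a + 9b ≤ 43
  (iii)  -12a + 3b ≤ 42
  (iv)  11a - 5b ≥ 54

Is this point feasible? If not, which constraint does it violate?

not feasible — violates (ii)

Constraint (ii): 5a + 9b = 62, which is not ≤ 43. All other constraints are satisfied.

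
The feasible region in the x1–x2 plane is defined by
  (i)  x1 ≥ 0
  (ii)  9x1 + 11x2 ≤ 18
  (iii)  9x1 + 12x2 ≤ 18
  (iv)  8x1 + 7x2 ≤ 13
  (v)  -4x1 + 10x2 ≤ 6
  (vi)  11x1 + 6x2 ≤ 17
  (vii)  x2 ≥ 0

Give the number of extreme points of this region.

6

The feasible vertices (each the meet of two boundaries and inside every other half-plane) are:
  (0, 3/5)
  (0, 0)
  (10/11, 9/11)
  (18/23, 21/23)
  (41/29, 7/29)
  (17/11, 0)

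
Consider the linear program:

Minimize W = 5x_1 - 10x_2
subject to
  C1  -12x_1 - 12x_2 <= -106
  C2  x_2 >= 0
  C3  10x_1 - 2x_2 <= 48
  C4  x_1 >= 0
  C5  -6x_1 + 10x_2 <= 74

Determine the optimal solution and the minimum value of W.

Vertices and W = 5x_1 - 10x_2:
  (197/36, 121/36) → W = -25/4
  (43/48, 127/16) → W = -3595/48
  (157/22, 257/22) → W = -1785/22

The optimum lies where 10x_1 - 2x_2 = 48 and -6x_1 + 10x_2 = 74.
Solving simultaneously gives x_1 = 157/22, x_2 = 257/22.

x_1 = 157/22, x_2 = 257/22, minimum W = -1785/22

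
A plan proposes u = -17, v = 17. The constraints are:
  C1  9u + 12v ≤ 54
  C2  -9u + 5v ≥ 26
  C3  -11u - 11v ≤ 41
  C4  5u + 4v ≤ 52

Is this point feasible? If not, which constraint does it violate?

C1: 51 ≤ 54 ✓
C2: 238 ≥ 26 ✓
C3: 0 ≤ 41 ✓
C4: -17 ≤ 52 ✓

feasible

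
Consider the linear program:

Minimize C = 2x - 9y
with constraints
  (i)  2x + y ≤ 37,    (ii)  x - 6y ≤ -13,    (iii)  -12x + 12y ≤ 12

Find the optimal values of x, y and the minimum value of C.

x = 12, y = 13, minimum C = -93

Corner points and C = 2x - 9y:
  (209/13, 63/13) → C = -149/13
  (12, 13) → C = -93
  (7/5, 12/5) → C = -94/5

At the optimal vertex, 2x + y = 37 and -12x + 12y = 12.
Solving simultaneously gives x = 12, y = 13.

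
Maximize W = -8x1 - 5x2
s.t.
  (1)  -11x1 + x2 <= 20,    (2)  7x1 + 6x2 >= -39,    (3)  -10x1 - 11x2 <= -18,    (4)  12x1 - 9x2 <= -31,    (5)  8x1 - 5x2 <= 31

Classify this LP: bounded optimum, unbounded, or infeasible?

bounded optimum

Feasible corners and W = -8x1 - 5x2:
  (-202/131, 398/131) → W = -374/131
  (-179/222, 263/111) → W = -599/111
  (217/6, 155/3) → W = -1643/3
The feasible region has finitely many vertices and no improving ray; the maximum is -374/131 at (-202/131, 398/131).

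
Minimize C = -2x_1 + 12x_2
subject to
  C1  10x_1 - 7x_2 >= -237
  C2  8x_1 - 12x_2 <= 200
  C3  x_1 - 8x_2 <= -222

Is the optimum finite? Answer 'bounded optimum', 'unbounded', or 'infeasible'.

Extreme points and C = -2x_1 + 12x_2:
  (-342/73, 1983/73) → C = 24480/73
  (82, 38) → C = 292
The feasible region has finitely many vertices and no improving ray; the minimum is 292 at (82, 38).

bounded optimum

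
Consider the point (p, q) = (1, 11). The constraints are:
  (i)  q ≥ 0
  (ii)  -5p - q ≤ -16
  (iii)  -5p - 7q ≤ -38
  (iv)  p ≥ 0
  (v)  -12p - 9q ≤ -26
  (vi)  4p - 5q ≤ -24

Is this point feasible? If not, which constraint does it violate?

feasible

(i): 11 ≥ 0 ✓
(ii): -16 ≤ -16 ✓
(iii): -82 ≤ -38 ✓
(iv): 1 ≥ 0 ✓
(v): -111 ≤ -26 ✓
(vi): -51 ≤ -24 ✓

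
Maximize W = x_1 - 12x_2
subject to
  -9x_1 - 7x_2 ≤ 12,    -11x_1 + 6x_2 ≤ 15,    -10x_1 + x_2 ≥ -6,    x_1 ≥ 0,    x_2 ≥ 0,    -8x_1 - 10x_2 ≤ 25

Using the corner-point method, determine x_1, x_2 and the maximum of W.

x_1 = 3/5, x_2 = 0, maximum W = 3/5

Extreme points and W = x_1 - 12x_2:
  (51/49, 216/49) → W = -363/7
  (0, 5/2) → W = -30
  (3/5, 0) → W = 3/5
  (0, 0) → W = 0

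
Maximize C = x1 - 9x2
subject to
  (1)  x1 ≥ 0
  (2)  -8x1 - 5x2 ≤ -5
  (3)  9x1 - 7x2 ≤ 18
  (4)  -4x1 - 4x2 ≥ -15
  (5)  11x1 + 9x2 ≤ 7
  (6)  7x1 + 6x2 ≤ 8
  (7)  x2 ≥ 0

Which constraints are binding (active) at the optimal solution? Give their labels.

Corner points and C = x1 - 9x2:
  (10/17, 1/17) → C = 1/17
  (5/8, 0) → C = 5/8
  (7/11, 0) → C = 7/11

The maximum is at (7/11, 0). Substituting into each constraint, equality holds for (5) and (7); the remaining constraints have slack.

(5) and (7)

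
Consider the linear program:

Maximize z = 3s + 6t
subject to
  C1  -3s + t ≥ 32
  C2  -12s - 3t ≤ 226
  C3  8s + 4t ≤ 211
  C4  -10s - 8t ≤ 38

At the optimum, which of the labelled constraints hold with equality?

Extreme points and z = 3s + 6t:
  (83/20, 889/20) → z = 5583/20
  (-147/17, 103/17) → z = 177/17
  (-1537/24, 1085/6) → z = 7143/8
  (-77/3, 82/3) → z = 87

The maximum is at (-1537/24, 1085/6). Substituting into each constraint, equality holds for C2 and C3; the remaining constraints have slack.

C2 and C3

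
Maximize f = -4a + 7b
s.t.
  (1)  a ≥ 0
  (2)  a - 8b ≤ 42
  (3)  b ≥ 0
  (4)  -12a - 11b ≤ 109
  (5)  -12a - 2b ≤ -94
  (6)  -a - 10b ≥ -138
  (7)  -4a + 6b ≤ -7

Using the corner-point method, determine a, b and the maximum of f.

a = 449/23, b = 545/46, maximum f = 223/46

At the optimal vertex, -a - 10b = -138 and -4a + 6b = -7.
Solving simultaneously gives a = 449/23, b = 545/46.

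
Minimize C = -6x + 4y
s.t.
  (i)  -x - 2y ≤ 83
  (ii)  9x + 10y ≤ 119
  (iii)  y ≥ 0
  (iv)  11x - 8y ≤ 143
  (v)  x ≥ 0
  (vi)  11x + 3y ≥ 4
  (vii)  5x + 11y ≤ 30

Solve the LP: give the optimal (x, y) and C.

x = 6, y = 0, minimum C = -36

Feasible corners and C = -6x + 4y:
  (4/11, 0) → C = -24/11
  (6, 0) → C = -36
  (0, 4/3) → C = 16/3
  (0, 30/11) → C = 120/11

The binding constraints are y = 0 and 5x + 11y = 30.
Solving simultaneously gives x = 6, y = 0.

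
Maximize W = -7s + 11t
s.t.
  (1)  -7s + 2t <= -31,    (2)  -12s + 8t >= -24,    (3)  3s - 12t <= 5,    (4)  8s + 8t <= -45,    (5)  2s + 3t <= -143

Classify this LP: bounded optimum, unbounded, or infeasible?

The boundaries 3s - 12t = 5 and 2s + 3t = -143 meet at (-567/11, -439/33), but that point violates -7s + 2t ≤ -31. Every candidate vertex is excluded by some other constraint, so the feasible region is empty.

infeasible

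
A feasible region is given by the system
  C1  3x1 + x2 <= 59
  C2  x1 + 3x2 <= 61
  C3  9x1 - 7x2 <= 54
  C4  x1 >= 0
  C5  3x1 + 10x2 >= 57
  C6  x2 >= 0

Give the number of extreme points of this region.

The feasible vertices (each the meet of two boundaries and inside every other half-plane) are:
  (29/2, 31/2)
  (467/30, 123/10)
  (0, 61/3)
  (313/37, 117/37)
  (0, 57/10)

5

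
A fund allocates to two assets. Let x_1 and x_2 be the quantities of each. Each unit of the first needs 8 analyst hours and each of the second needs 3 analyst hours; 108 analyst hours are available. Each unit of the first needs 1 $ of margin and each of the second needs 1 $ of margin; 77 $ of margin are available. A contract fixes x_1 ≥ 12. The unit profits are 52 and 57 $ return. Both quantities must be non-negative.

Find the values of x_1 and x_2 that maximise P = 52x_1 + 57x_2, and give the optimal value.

Vertices and P = 52x_1 + 57x_2:
  (27/2, 0) → P = 702
  (12, 0) → P = 624
  (12, 4) → P = 852

At the optimal vertex, 8x_1 + 3x_2 = 108 and x_1 = 12.
Solving simultaneously gives x_1 = 12, x_2 = 4.

x_1 = 12, x_2 = 4, maximum P = 852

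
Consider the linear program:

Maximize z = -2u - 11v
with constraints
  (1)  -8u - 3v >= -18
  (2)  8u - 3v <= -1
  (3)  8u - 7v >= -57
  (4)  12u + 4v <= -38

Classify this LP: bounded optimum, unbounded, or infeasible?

unbounded

From the feasible point (-59/34, -73/17), moving in the direction (-3, -8) keeps every constraint satisfied while z increases without bound.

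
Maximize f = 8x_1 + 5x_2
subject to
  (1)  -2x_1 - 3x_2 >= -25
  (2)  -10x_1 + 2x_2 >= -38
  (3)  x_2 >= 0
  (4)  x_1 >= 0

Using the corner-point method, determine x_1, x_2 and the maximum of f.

Extreme points and f = 8x_1 + 5x_2:
  (82/17, 87/17) → f = 1091/17
  (0, 25/3) → f = 125/3
  (19/5, 0) → f = 152/5
  (0, 0) → f = 0

x_1 = 82/17, x_2 = 87/17, maximum f = 1091/17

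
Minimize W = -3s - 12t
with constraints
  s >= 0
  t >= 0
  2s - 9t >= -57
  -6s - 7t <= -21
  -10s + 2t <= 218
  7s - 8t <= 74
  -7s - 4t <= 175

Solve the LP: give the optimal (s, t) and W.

Corner points and W = -3s - 12t:
  (0, 19/3) → W = -76
  (0, 3) → W = -36
  (7/2, 0) → W = -21/2
  (74/7, 0) → W = -222/7
  (1122/47, 547/47) → W = -9930/47

The optimum lies where 2s - 9t = -57 and 7s - 8t = 74.
Solving simultaneously gives s = 1122/47, t = 547/47.

s = 1122/47, t = 547/47, minimum W = -9930/47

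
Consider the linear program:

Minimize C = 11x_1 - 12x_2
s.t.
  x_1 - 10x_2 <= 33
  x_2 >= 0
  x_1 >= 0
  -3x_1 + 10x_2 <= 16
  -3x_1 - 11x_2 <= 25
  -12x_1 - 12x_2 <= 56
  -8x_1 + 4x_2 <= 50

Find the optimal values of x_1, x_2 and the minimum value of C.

Corner points and C = 11x_1 - 12x_2:
  (33, 0) → C = 363
  (0, 0) → C = 0
  (0, 8/5) → C = -96/5
The feasible region is unbounded (it extends along (10, 1), (10, 3)), but C strictly increases along every unbounded feasible direction, so there is no improving ray and the minimum is attained at a vertex.

The binding constraints are x_1 = 0 and -3x_1 + 10x_2 = 16.
Solving simultaneously gives x_1 = 0, x_2 = 8/5.

x_1 = 0, x_2 = 8/5, minimum C = -96/5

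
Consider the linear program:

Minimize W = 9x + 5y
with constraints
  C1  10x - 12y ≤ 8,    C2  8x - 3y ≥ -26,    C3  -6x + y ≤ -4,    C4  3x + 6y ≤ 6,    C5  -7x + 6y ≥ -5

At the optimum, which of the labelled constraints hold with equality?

Corner points and W = 9x + 5y:
  (10/13, 8/13) → W = 10
  (19/29, -2/29) → W = 161/29
  (11/10, 9/20) → W = 243/20

The minimum is at (19/29, -2/29). Substituting into each constraint, equality holds for C3 and C5; the remaining constraints have slack.

C3 and C5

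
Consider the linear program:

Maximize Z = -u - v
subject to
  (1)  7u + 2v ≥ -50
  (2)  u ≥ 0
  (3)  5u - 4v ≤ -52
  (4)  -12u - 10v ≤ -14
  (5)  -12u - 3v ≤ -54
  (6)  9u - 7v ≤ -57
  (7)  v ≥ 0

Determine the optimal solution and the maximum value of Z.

u = 20/21, v = 298/21, maximum Z = -106/7

Extreme points and Z = -u - v:
  (0, 18) → Z = -18
  (20/21, 298/21) → Z = -106/7
  (136, 183) → Z = -319
The feasible region is unbounded (it extends along (0, 1), (7, 9)), but Z strictly decreases along every unbounded feasible direction, so there is no improving ray and the maximum is attained at a vertex.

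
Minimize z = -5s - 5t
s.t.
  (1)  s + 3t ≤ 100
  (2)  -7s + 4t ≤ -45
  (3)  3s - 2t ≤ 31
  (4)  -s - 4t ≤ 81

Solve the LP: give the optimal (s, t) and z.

s = 293/11, t = 269/11, minimum z = -2810/11

Extreme points and z = -5s - 5t:
  (107/5, 131/5) → z = -238
  (293/11, 269/11) → z = -2810/11
  (-9/2, -153/8) → z = 945/8
  (-19/7, -137/7) → z = 780/7

At the optimal vertex, s + 3t = 100 and 3s - 2t = 31.
Solving simultaneously gives s = 293/11, t = 269/11.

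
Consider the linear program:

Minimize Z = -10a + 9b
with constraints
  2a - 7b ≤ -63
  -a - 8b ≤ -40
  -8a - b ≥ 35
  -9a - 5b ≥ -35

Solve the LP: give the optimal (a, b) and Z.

a = -154/29, b = 217/29, minimum Z = 3493/29

The feasible region is unbounded (it extends along (-5, 9), (-8, 1)), but Z strictly increases along every unbounded feasible direction, so there is no improving ray and the minimum is attained at a vertex.

The binding constraints are 2a - 7b = -63 and -8a - b = 35.
Solving simultaneously gives a = -154/29, b = 217/29.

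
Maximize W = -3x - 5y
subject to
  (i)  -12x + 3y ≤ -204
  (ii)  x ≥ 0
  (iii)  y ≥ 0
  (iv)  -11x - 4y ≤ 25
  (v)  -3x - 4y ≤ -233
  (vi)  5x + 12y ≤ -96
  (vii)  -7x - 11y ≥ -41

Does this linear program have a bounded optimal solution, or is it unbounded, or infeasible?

infeasible

The boundaries -3x - 4y = -233 and -7x - 11y = -41 meet at (2399/5, -1508/5), but that point violates y ≥ 0. Every candidate vertex is excluded by some other constraint, so the feasible region is empty.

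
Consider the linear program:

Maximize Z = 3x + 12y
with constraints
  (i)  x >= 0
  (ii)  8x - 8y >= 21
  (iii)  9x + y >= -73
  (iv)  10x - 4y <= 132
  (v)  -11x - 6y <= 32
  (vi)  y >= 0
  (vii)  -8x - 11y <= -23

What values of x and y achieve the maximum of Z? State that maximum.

Corner points and Z = 3x + 12y:
  (81/4, 141/8) → Z = 1089/4
  (415/152, 2/19) → Z = 1437/152
  (66/5, 0) → Z = 198/5
  (23/8, 0) → Z = 69/8

x = 81/4, y = 141/8, maximum Z = 1089/4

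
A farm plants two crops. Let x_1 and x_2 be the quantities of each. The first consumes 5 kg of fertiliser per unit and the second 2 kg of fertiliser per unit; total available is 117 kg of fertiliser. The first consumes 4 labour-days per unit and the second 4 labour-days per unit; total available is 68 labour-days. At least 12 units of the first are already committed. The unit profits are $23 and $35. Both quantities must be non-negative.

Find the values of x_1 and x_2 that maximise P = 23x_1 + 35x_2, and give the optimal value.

x_1 = 12, x_2 = 5, maximum P = 451

Corner points and P = 23x_1 + 35x_2:
  (17, 0) → P = 391
  (12, 0) → P = 276
  (12, 5) → P = 451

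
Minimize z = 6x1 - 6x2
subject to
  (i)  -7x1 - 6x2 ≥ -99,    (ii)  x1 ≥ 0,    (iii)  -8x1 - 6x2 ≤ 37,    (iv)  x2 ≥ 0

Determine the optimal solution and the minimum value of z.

x1 = 0, x2 = 33/2, minimum z = -99

Extreme points and z = 6x1 - 6x2:
  (0, 33/2) → z = -99
  (99/7, 0) → z = 594/7
  (0, 0) → z = 0

The optimum lies where -7x1 - 6x2 = -99 and x1 = 0.
Solving simultaneously gives x1 = 0, x2 = 33/2.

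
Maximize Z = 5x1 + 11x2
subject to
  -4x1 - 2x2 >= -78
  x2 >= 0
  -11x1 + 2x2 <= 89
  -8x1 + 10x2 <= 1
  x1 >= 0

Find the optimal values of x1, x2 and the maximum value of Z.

x1 = 389/28, x2 = 157/14, maximum Z = 5399/28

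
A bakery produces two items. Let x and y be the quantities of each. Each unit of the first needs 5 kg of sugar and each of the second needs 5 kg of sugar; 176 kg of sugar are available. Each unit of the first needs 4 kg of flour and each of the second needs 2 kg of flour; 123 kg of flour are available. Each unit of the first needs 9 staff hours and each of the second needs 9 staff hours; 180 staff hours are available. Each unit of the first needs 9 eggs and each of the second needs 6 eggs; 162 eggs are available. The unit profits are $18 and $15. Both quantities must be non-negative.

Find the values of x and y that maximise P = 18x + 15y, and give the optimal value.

Corner points and P = 18x + 15y:
  (0, 0) → P = 0
  (0, 20) → P = 300
  (18, 0) → P = 324
  (14, 6) → P = 342

At the optimal vertex, 9x + 9y = 180 and 9x + 6y = 162.
Solving simultaneously gives x = 14, y = 6.

x = 14, y = 6, maximum P = 342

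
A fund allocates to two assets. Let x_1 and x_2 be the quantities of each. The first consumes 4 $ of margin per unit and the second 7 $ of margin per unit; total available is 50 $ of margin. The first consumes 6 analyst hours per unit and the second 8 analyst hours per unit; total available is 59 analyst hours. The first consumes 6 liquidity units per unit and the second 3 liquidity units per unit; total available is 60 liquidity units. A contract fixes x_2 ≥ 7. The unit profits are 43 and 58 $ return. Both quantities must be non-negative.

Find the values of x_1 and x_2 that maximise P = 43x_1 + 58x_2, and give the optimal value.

Feasible corners and P = 43x_1 + 58x_2:
  (0, 50/7) → P = 2900/7
  (0, 7) → P = 406
  (1/4, 7) → P = 1667/4

At the optimal vertex, 4x_1 + 7x_2 = 50 and x_2 = 7.
Solving simultaneously gives x_1 = 1/4, x_2 = 7.

x_1 = 1/4, x_2 = 7, maximum P = 1667/4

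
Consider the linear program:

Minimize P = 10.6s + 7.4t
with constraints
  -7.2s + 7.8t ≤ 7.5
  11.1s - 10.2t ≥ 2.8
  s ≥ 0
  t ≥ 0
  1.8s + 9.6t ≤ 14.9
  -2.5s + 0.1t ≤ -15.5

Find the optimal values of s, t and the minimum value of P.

s = 6.2, t = 0, minimum P = 65.72

Corner points and P = 10.6s + 7.4t:
  (149/18, 0) → P = 7897/90
  (31/5, 0) → P = 1643/25
  (15029/2418, 935/2418) → P = 138522/2015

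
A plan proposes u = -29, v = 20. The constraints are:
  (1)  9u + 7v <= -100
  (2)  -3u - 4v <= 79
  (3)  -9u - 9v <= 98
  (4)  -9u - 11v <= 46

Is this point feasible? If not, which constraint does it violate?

feasible

(1): -121 ≤ -100 ✓
(2): 7 ≤ 79 ✓
(3): 81 ≤ 98 ✓
(4): 41 ≤ 46 ✓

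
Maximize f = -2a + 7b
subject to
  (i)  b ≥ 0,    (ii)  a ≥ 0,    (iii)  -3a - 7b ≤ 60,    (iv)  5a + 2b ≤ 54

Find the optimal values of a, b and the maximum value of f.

Feasible corners and f = -2a + 7b:
  (0, 0) → f = 0
  (54/5, 0) → f = -108/5
  (0, 27) → f = 189

a = 0, b = 27, maximum f = 189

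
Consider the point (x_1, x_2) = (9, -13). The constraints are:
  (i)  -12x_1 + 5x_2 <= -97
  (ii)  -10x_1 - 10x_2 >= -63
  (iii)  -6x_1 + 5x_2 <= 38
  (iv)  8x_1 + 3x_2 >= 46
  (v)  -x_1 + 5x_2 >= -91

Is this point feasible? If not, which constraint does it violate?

not feasible — violates (iv)

Constraint (iv): 8x_1 + 3x_2 = 33, which is not ≥ 46. All other constraints are satisfied.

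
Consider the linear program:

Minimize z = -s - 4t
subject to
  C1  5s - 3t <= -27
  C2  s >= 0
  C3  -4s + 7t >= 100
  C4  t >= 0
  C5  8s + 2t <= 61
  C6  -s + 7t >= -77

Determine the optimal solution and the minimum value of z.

Extreme points and z = -s - 4t:
  (0, 100/7) → z = -400/7
  (0, 61/2) → z = -122
  (227/64, 261/16) → z = -4403/64

The binding constraints are s = 0 and 8s + 2t = 61.
Solving simultaneously gives s = 0, t = 61/2.

s = 0, t = 61/2, minimum z = -122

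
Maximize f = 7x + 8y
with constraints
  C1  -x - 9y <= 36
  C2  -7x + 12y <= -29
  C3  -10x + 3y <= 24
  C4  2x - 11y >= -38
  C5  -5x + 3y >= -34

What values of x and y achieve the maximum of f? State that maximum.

Extreme points and f = 7x + 8y:
  (-57/25, -281/75) → f = -689/15
  (33/8, -107/24) → f = -163/24
  (107/13, 31/13) → f = 997/13

The optimum lies where -7x + 12y = -29 and -5x + 3y = -34.
Solving simultaneously gives x = 107/13, y = 31/13.

x = 107/13, y = 31/13, maximum f = 997/13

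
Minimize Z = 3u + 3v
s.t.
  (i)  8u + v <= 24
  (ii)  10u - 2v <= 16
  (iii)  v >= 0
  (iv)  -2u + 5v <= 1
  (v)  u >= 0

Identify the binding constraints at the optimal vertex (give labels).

(iii) and (v)

Corner points and Z = 3u + 3v:
  (8/5, 0) → Z = 24/5
  (41/23, 21/23) → Z = 186/23
  (0, 0) → Z = 0
  (0, 1/5) → Z = 3/5

The minimum is at (0, 0). Substituting into each constraint, equality holds for (iii) and (v); the remaining constraints have slack.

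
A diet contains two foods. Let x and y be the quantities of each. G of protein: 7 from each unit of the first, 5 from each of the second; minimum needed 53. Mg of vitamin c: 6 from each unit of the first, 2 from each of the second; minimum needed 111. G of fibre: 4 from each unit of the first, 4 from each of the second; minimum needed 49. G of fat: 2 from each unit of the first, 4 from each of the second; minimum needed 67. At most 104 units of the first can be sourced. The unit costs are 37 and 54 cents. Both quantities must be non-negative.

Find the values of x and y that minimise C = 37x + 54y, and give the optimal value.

Extreme points and C = 37x + 54y:
  (0, 111/2) → C = 2997
  (67/2, 0) → C = 2479/2
  (104, 0) → C = 3848
  (31/2, 9) → C = 2119/2
The feasible region is unbounded (it extends along (0, 1)), but C strictly increases along every unbounded feasible direction, so there is no improving ray and the minimum is attained at a vertex.

The binding constraints are 6x + 2y = 111 and 2x + 4y = 67.
Solving simultaneously gives x = 31/2, y = 9.

x = 31/2, y = 9, minimum C = 2119/2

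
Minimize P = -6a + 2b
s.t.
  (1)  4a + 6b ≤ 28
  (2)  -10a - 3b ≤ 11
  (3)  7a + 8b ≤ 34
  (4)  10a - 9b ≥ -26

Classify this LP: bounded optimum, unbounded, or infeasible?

unbounded

From the feasible point (-59/40, 5/4), moving in the direction (3, -10) keeps every constraint satisfied while P decreases without bound.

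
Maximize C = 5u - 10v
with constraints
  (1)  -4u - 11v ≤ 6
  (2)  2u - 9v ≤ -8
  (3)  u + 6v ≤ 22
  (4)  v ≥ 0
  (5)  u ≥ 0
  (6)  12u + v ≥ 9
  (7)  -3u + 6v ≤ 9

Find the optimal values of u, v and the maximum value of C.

u = 50/7, v = 52/21, maximum C = 230/21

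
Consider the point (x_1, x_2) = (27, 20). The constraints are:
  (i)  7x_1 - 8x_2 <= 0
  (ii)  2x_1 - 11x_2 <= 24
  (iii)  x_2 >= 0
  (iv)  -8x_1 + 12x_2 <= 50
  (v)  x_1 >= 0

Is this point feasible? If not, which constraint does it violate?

not feasible — violates (i)

Constraint (i): 7x_1 - 8x_2 = 29, which is not ≤ 0. All other constraints are satisfied.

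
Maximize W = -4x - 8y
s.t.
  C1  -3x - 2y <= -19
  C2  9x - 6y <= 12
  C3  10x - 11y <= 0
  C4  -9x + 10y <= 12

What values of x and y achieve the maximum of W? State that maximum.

x = 23/6, y = 15/4, maximum W = -136/3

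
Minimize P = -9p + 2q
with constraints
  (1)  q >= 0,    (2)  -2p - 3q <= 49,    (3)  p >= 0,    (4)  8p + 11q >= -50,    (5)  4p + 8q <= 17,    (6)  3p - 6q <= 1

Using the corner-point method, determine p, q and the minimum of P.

p = 55/24, q = 47/48, minimum P = -56/3

Extreme points and P = -9p + 2q:
  (0, 0) → P = 0
  (1/3, 0) → P = -3
  (0, 17/8) → P = 17/4
  (55/24, 47/48) → P = -56/3

The binding constraints are 4p + 8q = 17 and 3p - 6q = 1.
Solving simultaneously gives p = 55/24, q = 47/48.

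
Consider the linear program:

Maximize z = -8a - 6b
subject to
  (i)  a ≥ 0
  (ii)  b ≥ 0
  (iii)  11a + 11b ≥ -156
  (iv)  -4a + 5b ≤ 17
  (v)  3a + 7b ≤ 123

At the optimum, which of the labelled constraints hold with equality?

(i) and (ii)

Corner points and z = -8a - 6b:
  (0, 0) → z = 0
  (0, 17/5) → z = -102/5
  (41, 0) → z = -328
  (496/43, 543/43) → z = -7226/43

The maximum is at (0, 0). Substituting into each constraint, equality holds for (i) and (ii); the remaining constraints have slack.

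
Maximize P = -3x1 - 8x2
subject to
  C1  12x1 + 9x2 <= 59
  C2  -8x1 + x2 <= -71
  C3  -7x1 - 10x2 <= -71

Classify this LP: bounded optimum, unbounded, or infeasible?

The boundaries 12x1 + 9x2 = 59 and -8x1 + x2 = -71 meet at (349/42, -95/21), but that point violates -7x1 - 10x2 ≤ -71. Every candidate vertex is excluded by some other constraint, so the feasible region is empty.

infeasible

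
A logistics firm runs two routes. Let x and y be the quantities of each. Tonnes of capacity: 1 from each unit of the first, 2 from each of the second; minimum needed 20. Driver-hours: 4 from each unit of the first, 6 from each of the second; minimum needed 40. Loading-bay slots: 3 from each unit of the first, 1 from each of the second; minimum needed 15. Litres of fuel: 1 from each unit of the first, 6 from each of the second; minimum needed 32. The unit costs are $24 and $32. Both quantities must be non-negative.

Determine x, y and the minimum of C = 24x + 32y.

x = 2, y = 9, minimum C = 336

Extreme points and C = 24x + 32y:
  (0, 15) → C = 480
  (32, 0) → C = 768
  (2, 9) → C = 336
  (14, 3) → C = 432
The feasible region is unbounded (it extends along (0, 1), (1, 0)), but C strictly increases along every unbounded feasible direction, so there is no improving ray and the minimum is attained at a vertex.

At the optimal vertex, x + 2y = 20 and 3x + y = 15.
Solving simultaneously gives x = 2, y = 9.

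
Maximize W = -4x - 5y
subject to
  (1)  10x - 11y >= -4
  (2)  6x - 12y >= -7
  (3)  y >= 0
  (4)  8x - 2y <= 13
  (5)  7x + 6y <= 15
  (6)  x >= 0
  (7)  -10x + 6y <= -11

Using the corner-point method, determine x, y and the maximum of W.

x = 11/10, y = 0, maximum W = -22/5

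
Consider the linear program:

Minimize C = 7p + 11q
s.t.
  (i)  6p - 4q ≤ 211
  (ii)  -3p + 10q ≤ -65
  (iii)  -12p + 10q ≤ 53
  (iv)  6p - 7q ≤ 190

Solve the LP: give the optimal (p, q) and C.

Corner points and C = 7p + 11q:
  (-118/9, -313/30) → C = -18589/90
  (1445/39, 60/13) → C = 12095/39
  (-757/8, -433/4) → C = -14825/8

At the optimal vertex, -12p + 10q = 53 and 6p - 7q = 190.
Solving simultaneously gives p = -757/8, q = -433/4.

p = -757/8, q = -433/4, minimum C = -14825/8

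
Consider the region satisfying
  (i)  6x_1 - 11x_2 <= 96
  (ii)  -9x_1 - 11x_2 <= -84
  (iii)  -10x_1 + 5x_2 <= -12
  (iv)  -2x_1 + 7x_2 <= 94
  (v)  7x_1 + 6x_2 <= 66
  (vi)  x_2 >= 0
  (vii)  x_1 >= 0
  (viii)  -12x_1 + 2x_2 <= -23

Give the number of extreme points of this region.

4

Of the 28 pairwise boundary intersections, those satisfying every inequality are:
  (552/155, 732/155)
  (28/3, 0)
  (402/95, 576/95)
  (66/7, 0)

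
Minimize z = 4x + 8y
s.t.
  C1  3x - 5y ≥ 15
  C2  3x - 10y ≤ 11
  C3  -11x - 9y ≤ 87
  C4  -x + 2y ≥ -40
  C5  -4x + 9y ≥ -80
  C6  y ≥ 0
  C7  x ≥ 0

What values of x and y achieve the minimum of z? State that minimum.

Corner points and z = 4x + 8y:
  (19/3, 4/5) → z = 476/15
  (701/13, 196/13) → z = 4372/13
  (200, 80) → z = 1440
The feasible region is unbounded (it extends along (2, 1), (5, 3)), but z strictly increases along every unbounded feasible direction, so there is no improving ray and the minimum is attained at a vertex.

The optimum lies where 3x - 5y = 15 and 3x - 10y = 11.
Solving simultaneously gives x = 19/3, y = 4/5.

x = 19/3, y = 4/5, minimum z = 476/15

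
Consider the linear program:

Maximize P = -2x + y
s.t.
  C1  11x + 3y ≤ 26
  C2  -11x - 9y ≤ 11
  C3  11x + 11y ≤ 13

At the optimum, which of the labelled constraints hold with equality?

Vertices and P = -2x + y:
  (89/22, -37/6) → P = -941/66
  (247/88, -13/8) → P = -637/88
  (-119/11, 12) → P = 370/11

The maximum is at (-119/11, 12). Substituting into each constraint, equality holds for C2 and C3; the remaining constraints have slack.

C2 and C3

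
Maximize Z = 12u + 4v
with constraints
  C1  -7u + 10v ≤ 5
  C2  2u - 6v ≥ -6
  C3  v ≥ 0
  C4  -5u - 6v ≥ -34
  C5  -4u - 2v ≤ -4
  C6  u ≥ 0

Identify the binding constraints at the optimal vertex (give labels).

C3 and C4

Vertices and Z = 12u + 4v:
  (15/11, 16/11) → Z = 244/11
  (5/9, 8/9) → Z = 92/9
  (4, 7/3) → Z = 172/3
  (34/5, 0) → Z = 408/5
  (1, 0) → Z = 12

The maximum is at (34/5, 0). Substituting into each constraint, equality holds for C3 and C4; the remaining constraints have slack.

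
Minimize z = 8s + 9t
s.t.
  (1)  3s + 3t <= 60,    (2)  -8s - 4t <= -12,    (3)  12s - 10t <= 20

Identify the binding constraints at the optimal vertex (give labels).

(2) and (3)

Vertices and z = 8s + 9t:
  (-17, 37) → z = 197
  (10, 10) → z = 170
  (25/16, -1/8) → z = 91/8

The minimum is at (25/16, -1/8). Substituting into each constraint, equality holds for (2) and (3); the remaining constraints have slack.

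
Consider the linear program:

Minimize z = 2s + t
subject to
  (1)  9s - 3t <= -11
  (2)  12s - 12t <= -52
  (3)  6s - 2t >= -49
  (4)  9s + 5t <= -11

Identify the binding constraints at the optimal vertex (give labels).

(2) and (3)

Corner points and z = 2s + t:
  (-121/12, -23/4) → z = -311/12
  (-7/3, 2) → z = -8/3
  (-89/16, 125/16) → z = -53/16

The minimum is at (-121/12, -23/4). Substituting into each constraint, equality holds for (2) and (3); the remaining constraints have slack.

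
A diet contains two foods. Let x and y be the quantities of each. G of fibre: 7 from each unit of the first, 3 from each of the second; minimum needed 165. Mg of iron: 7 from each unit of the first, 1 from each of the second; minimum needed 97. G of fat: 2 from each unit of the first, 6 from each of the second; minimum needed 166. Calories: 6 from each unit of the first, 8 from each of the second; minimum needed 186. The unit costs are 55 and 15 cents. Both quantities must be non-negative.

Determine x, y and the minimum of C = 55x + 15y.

x = 9, y = 34, minimum C = 1005

Feasible corners and C = 55x + 15y:
  (0, 97) → C = 1455
  (83, 0) → C = 4565
  (9, 34) → C = 1005
  (41/3, 208/9) → C = 3295/3
The feasible region is unbounded (it extends along (0, 1), (1, 0)), but C strictly increases along every unbounded feasible direction, so there is no improving ray and the minimum is attained at a vertex.

The optimum lies where 7x + 3y = 165 and 7x + y = 97.
Solving simultaneously gives x = 9, y = 34.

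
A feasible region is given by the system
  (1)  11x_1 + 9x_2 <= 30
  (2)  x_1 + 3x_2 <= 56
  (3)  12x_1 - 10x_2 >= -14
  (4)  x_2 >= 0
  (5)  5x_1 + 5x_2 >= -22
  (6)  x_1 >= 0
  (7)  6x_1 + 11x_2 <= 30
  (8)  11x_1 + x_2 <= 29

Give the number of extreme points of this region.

The feasible vertices (each the meet of two boundaries and inside every other half-plane) are:
  (60/67, 150/67)
  (21/8, 1/8)
  (0, 7/5)
  (73/96, 37/16)
  (0, 0)
  (29/11, 0)

6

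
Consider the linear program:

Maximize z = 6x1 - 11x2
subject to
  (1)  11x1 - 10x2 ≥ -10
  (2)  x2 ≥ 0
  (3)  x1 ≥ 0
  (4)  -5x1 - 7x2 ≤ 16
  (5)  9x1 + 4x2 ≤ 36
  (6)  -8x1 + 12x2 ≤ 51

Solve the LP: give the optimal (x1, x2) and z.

x1 = 4, x2 = 0, maximum z = 24

Vertices and z = 6x1 - 11x2:
  (0, 1) → z = -11
  (160/67, 243/67) → z = -1713/67
  (0, 0) → z = 0
  (4, 0) → z = 24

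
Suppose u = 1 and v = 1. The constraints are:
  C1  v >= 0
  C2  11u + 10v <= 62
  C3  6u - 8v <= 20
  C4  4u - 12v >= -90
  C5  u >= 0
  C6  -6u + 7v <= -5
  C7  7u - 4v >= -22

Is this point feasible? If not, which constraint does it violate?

not feasible — violates C6

Constraint C6: -6u + 7v = 1, which is not ≤ -5. All other constraints are satisfied.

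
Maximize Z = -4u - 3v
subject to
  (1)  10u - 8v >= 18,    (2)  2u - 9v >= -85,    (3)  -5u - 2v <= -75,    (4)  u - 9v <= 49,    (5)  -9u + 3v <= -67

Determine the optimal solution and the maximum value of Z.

u = 773/47, v = -170/47, maximum Z = -2582/47

Extreme points and Z = -4u - 3v:
  (286/25, 899/75) → Z = -2043/25
  (773/47, -170/47) → Z = -2582/47
  (359/33, 340/33) → Z = -2456/33
The feasible region is unbounded (it extends along (9, 2), (9, 1)), but Z strictly decreases along every unbounded feasible direction, so there is no improving ray and the maximum is attained at a vertex.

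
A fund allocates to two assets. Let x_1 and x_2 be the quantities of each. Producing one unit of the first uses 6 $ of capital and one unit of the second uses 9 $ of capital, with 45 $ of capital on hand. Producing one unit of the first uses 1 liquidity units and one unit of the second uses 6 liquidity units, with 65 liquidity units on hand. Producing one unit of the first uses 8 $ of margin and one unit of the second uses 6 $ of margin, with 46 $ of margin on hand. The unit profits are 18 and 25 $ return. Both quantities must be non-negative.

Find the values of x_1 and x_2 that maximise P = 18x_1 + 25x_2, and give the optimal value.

x_1 = 4, x_2 = 7/3, maximum P = 391/3

Feasible corners and P = 18x_1 + 25x_2:
  (0, 0) → P = 0
  (0, 5) → P = 125
  (23/4, 0) → P = 207/2
  (4, 7/3) → P = 391/3

The binding constraints are 6x_1 + 9x_2 = 45 and 8x_1 + 6x_2 = 46.
Solving simultaneously gives x_1 = 4, x_2 = 7/3.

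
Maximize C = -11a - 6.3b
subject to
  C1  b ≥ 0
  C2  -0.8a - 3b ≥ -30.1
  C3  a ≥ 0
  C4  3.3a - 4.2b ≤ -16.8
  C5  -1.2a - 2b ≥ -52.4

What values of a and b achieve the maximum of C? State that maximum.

Vertices and C = -11a - 6.3b:
  (0, 301/30) → C = -6321/100
  (1267/221, 3759/442) → C = -515557/4420
  (0, 4) → C = -126/5

a = 0, b = 4, maximum C = -25.2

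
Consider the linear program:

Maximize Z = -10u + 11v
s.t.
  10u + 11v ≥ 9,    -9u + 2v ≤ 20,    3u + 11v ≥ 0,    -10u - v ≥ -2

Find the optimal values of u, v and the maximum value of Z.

u = -16/29, v = 218/29, maximum Z = 2558/29

Extreme points and Z = -10u + 11v:
  (-202/119, 281/119) → Z = 5111/119
  (13/100, 7/10) → Z = 32/5
  (-16/29, 218/29) → Z = 2558/29

At the optimal vertex, -9u + 2v = 20 and -10u - v = -2.
Solving simultaneously gives u = -16/29, v = 218/29.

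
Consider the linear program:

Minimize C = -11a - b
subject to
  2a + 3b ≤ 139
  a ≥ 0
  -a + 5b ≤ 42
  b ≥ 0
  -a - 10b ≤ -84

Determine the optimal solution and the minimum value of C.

Feasible corners and C = -11a - b:
  (569/13, 223/13) → C = -6482/13
  (1138/17, 29/17) → C = -12547/17
  (0, 42/5) → C = -42/5

a = 1138/17, b = 29/17, minimum C = -12547/17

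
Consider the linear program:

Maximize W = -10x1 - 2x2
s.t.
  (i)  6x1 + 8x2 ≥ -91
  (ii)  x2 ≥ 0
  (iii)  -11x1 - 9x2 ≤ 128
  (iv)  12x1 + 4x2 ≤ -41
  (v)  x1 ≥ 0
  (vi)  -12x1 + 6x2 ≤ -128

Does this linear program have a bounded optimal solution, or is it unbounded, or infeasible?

The boundaries x2 = 0 and -12x1 + 6x2 = -128 meet at (32/3, 0), but that point violates 12x1 + 4x2 ≤ -41. Every candidate vertex is excluded by some other constraint, so the feasible region is empty.

infeasible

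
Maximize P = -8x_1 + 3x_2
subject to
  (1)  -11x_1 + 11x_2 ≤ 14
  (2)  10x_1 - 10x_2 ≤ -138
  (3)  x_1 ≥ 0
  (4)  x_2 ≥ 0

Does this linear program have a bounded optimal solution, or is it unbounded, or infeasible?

Constraints -11x_1 + 11x_2 ≤ 14 and 10x_1 - 10x_2 ≤ -138 have parallel boundaries but demand opposite sides — no point can satisfy both, so the region is empty.

infeasible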